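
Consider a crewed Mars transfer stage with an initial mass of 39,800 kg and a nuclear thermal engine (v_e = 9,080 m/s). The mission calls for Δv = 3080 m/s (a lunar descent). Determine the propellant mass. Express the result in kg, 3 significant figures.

m₀/m_f = exp(Δv / v_e) = exp(3080 / 9080.0) = exp(0.3392) = 1.4038.
m_f = 39,800 / 1.4038 = 28,351.6 kg, so propellant = m₀ − m_f = 39,800 − 28,351.6 = 11,448.4 kg.

propellant mass ≈ 11400 kg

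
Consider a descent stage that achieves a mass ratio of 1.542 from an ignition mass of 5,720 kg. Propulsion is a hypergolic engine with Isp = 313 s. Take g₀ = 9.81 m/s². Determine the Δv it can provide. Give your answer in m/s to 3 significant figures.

v_e = Isp · g₀ = 313 × 9.81 = 3070.5 m/s.
From the ideal rocket equation, Δv = v_e · ln(1.542) = 3070.5 × 0.4331 ≈ 1329.8 m/s.

Δv ≈ 1330 m/s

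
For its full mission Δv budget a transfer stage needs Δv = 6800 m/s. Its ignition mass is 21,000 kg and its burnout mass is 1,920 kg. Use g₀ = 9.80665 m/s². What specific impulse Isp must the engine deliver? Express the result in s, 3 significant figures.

ln(m₀/m_f) = ln(21000/1920) = ln(10.94) = 2.3922.
Rocket equation: v_e = Δv / ln(m₀/m_f) = 6800 / 2.3922 = 2842.6 m/s.
Isp = v_e / g₀ = 2842.6 / 9.80665 = 289.9 s.

Isp ≈ 290 s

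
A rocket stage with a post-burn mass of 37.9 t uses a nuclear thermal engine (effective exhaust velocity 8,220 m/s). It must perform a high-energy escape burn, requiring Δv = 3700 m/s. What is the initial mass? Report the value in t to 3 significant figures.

initial mass ≈ 59.4 t

Rocket equation: m₀/m_f = exp(Δv / v_e) = exp(3700 / 8220.0) = exp(0.4501) = 1.5685.
m₀ = m_f × 1.5685 = 37.9 × 1.5685 = 59.4462 t.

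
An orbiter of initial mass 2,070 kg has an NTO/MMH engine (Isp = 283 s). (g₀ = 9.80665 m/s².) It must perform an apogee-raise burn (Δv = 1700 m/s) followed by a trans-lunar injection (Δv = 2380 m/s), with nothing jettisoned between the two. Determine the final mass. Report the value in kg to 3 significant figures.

v_e = Isp · g₀ = 283 × 9.80665 = 2775.3 m/s.
After the first burn: m = 2070 × exp(−1700/2775.3) = 2070 × 0.54197 = 1,121.88 kg.
After the second burn: m = 1,121.88 × exp(−2380/2775.3) = 1,121.88 × 0.42419 = 475.89 kg.

final mass ≈ 476 kg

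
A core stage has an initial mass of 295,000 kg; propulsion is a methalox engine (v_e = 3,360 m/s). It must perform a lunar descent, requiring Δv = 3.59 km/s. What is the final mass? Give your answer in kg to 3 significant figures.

Rocket equation: m₀/m_f = exp(Δv / v_e) = exp(3590 / 3360.0) = exp(1.0685) = 2.9109.
m_f = m₀ / 2.9109 = 295,000 / 2.9109 = 101,343 kg.

final mass ≈ 101000 kg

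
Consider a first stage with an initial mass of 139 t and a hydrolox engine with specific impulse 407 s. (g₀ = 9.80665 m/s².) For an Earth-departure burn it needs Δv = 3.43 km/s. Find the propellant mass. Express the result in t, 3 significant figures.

propellant mass ≈ 80.1 t

v_e = Isp · g₀ = 407 × 9.80665 = 3991.3 m/s.
Using Δv = v_e ln(m₀/m_f): m₀/m_f = exp(Δv / v_e) = exp(3430 / 3991.3) = exp(0.8594) = 2.3617.
m_f = 139 / 2.3617 = 58.8559 t, so propellant = m₀ − m_f = 139 − 58.8559 = 80.1441 t.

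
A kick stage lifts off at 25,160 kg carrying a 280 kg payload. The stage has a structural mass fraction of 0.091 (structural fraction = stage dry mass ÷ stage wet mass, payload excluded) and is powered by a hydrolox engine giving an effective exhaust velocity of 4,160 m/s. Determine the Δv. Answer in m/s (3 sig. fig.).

Δv ≈ 9530 m/s

Stage wet mass = m₀ − payload = 25,160 − 280 = 24,880 kg.
Stage dry mass = ε × stage wet mass = 0.091 × 24,880 = 2,264.08 kg.
Burnout mass m_f = stage dry + payload = 2,264.08 + 280 = 2,544.08 kg.
Using Δv = v_e ln(m₀/m_f): Δv = v_e · ln(25,160/2,544.08) = 4160.0 × ln(9.89) = 4160.0 × 2.2915 ≈ 9533 m/s.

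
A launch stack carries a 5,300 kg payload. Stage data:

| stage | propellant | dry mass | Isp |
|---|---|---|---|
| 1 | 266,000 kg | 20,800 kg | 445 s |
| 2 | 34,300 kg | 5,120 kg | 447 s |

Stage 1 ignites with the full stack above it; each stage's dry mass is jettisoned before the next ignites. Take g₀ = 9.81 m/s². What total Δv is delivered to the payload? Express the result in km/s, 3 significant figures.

Δv ≈ 13.5 km/s

Ignition mass of stage 1 = 266,000+20,800 + 34,300+5,120 + 5,300 = 331,520 kg.
Stage 1: m₀ = 331,520 kg, m_f = 331,520 − 266,000 = 65,520 kg; Δv = 445×9.81×ln(5.06) = 4365.4×1.6213 ≈ 7078 m/s.
Stage 2: m₀ = 44,720 kg, m_f = 44,720 − 34,300 = 10,420 kg; Δv = 447×9.81×ln(4.292) = 4385.1×1.4567 ≈ 6388 m/s.
Total Δv = 7078 + 6388 = 13466 m/s.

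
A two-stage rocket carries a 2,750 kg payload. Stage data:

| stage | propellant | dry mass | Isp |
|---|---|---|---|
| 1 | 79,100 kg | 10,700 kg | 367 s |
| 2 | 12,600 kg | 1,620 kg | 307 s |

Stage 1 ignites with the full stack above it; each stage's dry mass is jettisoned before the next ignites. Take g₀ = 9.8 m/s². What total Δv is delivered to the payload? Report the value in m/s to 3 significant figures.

Ignition mass of stage 1 = 79,100+10,700 + 12,600+1,620 + 2,750 = 106,770 kg.
Stage 1: m₀ = 106,770 kg, m_f = 106,770 − 79,100 = 27,670 kg; Δv = 367×9.8×ln(3.859) = 3596.6×1.3503 ≈ 4857 m/s.
Stage 2: m₀ = 16,970 kg, m_f = 16,970 − 12,600 = 4,370 kg; Δv = 307×9.8×ln(3.883) = 3008.6×1.3567 ≈ 4082 m/s.
Total Δv = 4857 + 4082 = 8939 m/s.

Δv ≈ 8940 m/s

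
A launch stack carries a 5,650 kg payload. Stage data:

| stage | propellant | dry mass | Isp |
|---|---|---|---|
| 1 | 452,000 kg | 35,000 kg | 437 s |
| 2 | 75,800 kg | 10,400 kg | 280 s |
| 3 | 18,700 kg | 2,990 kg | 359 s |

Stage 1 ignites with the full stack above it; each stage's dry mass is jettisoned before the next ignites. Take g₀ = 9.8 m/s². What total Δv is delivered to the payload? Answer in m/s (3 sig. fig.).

Δv ≈ 13100 m/s

Ignition mass of stage 1 = 452,000+35,000 + 75,800+10,400 + 18,700+2,990 + 5,650 = 600,540 kg.
Stage 1: m₀ = 600,540 kg, m_f = 600,540 − 452,000 = 148,540 kg; Δv = 437×9.8×ln(4.043) = 4282.6×1.3970 ≈ 5983 m/s.
Stage 2: m₀ = 113,540 kg, m_f = 113,540 − 75,800 = 37,740 kg; Δv = 280×9.8×ln(3.008) = 2744.0×1.1014 ≈ 3022 m/s.
Stage 3: m₀ = 27,340 kg, m_f = 27,340 − 18,700 = 8,640 kg; Δv = 359×9.8×ln(3.164) = 3518.2×1.1519 ≈ 4053 m/s.
Total Δv = 5983 + 3022 + 4053 = 13058 m/s.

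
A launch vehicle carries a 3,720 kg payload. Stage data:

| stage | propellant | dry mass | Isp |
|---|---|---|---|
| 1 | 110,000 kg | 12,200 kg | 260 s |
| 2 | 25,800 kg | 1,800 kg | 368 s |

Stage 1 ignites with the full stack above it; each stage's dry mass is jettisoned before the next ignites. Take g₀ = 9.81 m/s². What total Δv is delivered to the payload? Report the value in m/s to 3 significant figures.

Ignition mass of stage 1 = 110,000+12,200 + 25,800+1,800 + 3,720 = 153,520 kg.
Stage 1: m₀ = 153,520 kg, m_f = 153,520 − 110,000 = 43,520 kg; Δv = 260×9.81×ln(3.528) = 2550.6×1.2606 ≈ 3215 m/s.
Stage 2: m₀ = 31,320 kg, m_f = 31,320 − 25,800 = 5,520 kg; Δv = 368×9.81×ln(5.674) = 3610.1×1.7359 ≈ 6267 m/s.
Total Δv = 3215 + 6267 = 9482 m/s.

Δv ≈ 9480 m/s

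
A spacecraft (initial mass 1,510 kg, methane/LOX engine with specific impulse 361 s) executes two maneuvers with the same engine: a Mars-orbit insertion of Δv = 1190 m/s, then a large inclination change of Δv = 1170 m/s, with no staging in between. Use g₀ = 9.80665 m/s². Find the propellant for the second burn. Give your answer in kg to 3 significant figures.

propellant for the second burn ≈ 304 kg

v_e = Isp · g₀ = 361 × 9.80665 = 3540.2 m/s.
After the first burn: m = 1510 × exp(−1190/3540.2) = 1510 × 0.71452 = 1,078.93 kg.
After the second burn: m = 1,078.93 × exp(−1170/3540.2) = 1,078.93 × 0.71857 = 775.287 kg.
Second-burn propellant = 1,078.93 − 775.287 = 303.643 kg.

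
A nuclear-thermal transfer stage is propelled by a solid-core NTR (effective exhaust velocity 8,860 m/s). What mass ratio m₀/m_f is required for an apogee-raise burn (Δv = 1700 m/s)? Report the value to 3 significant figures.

mass ratio ≈ 1.21

m₀/m_f = exp(Δv / v_e) = exp(1700 / 8860.0) = exp(0.1919) = 1.2115.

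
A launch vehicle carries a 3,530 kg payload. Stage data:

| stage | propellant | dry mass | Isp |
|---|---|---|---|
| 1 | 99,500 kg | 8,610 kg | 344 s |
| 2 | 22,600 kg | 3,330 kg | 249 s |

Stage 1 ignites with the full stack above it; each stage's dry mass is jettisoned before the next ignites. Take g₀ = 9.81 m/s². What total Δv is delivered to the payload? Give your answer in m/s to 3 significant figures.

Ignition mass of stage 1 = 99,500+8,610 + 22,600+3,330 + 3,530 = 137,570 kg.
Stage 1: m₀ = 137,570 kg, m_f = 137,570 − 99,500 = 38,070 kg; Δv = 344×9.81×ln(3.614) = 3374.6×1.2847 ≈ 4335 m/s.
Stage 2: m₀ = 29,460 kg, m_f = 29,460 − 22,600 = 6,860 kg; Δv = 249×9.81×ln(4.294) = 2442.7×1.4573 ≈ 3560 m/s.
Total Δv = 4335 + 3560 = 7895 m/s.

Δv ≈ 7900 m/s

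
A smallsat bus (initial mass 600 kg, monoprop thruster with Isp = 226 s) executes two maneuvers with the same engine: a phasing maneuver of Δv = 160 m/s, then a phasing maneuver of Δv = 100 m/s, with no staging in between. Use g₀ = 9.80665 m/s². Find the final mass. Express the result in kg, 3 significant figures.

v_e = Isp · g₀ = 226 × 9.80665 = 2216.3 m/s.
After the first burn: m = 600 × exp(−160/2216.3) = 600 × 0.93035 = 558.21 kg.
After the second burn: m = 558.21 × exp(−100/2216.3) = 558.21 × 0.95588 = 533.582 kg.

final mass ≈ 534 kg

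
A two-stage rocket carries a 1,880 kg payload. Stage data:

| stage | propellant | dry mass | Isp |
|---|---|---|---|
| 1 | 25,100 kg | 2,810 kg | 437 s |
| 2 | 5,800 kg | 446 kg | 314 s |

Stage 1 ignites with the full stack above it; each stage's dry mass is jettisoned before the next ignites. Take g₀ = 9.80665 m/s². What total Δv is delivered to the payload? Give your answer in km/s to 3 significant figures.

Ignition mass of stage 1 = 25,100+2,810 + 5,800+446 + 1,880 = 36,036 kg.
Stage 1: m₀ = 36,036 kg, m_f = 36,036 − 25,100 = 10,936 kg; Δv = 437×9.80665×ln(3.295) = 4285.5×1.1925 ≈ 5110 m/s.
Stage 2: m₀ = 8,126 kg, m_f = 8,126 − 5,800 = 2,326 kg; Δv = 314×9.80665×ln(3.494) = 3079.3×1.2509 ≈ 3852 m/s.
Total Δv = 5110 + 3852 = 8962 m/s.

Δv ≈ 8.96 km/s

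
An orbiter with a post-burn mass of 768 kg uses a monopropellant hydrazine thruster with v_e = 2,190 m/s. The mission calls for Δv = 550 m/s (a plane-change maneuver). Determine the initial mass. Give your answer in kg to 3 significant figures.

initial mass ≈ 987 kg

From the ideal rocket equation, m₀/m_f = exp(Δv / v_e) = exp(550 / 2190.0) = exp(0.2511) = 1.2855.
m₀ = m_f × 1.2855 = 768 × 1.2855 = 987.264 kg.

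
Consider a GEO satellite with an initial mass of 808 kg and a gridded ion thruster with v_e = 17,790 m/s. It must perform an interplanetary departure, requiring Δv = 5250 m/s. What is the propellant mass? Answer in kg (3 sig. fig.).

propellant mass ≈ 206 kg

Rocket equation: m₀/m_f = exp(Δv / v_e) = exp(5250 / 17790.0) = exp(0.2951) = 1.3433.
m_f = 808 / 1.3433 = 601.504 kg, so propellant = m₀ − m_f = 808 − 601.504 = 206.496 kg.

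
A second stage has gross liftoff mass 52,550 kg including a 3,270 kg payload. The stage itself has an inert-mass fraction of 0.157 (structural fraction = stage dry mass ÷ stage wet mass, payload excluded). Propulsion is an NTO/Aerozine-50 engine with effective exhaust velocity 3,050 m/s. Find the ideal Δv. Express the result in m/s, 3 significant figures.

Stage wet mass = m₀ − payload = 52,550 − 3,270 = 49,280 kg.
Stage dry mass = ε × stage wet mass = 0.157 × 49,280 = 7,736.96 kg.
Burnout mass m_f = stage dry + payload = 7,736.96 + 3,270 = 11,006.96 kg.
From the ideal rocket equation, Δv = v_e · ln(52,550/11,006.96) = 3050.0 × ln(4.774) = 3050.0 × 1.5632 ≈ 4768 m/s.

Δv ≈ 4770 m/s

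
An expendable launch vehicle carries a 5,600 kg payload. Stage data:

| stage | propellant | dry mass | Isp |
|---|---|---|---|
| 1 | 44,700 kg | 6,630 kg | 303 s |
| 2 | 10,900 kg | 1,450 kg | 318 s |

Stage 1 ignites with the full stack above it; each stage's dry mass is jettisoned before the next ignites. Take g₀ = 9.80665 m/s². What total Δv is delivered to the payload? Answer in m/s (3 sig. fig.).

Δv ≈ 5990 m/s

Ignition mass of stage 1 = 44,700+6,630 + 10,900+1,450 + 5,600 = 69,280 kg.
Stage 1: m₀ = 69,280 kg, m_f = 69,280 − 44,700 = 24,580 kg; Δv = 303×9.80665×ln(2.819) = 2971.4×1.0362 ≈ 3079 m/s.
Stage 2: m₀ = 17,950 kg, m_f = 17,950 − 10,900 = 7,050 kg; Δv = 318×9.80665×ln(2.546) = 3118.5×0.9346 ≈ 2914 m/s.
Total Δv = 3079 + 2914 = 5993 m/s.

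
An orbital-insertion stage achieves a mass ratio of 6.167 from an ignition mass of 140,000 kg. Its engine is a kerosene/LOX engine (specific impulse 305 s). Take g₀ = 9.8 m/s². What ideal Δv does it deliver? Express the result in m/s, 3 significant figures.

Δv ≈ 5440 m/s

v_e = Isp · g₀ = 305 × 9.8 = 2989.0 m/s.
From the ideal rocket equation, Δv = v_e · ln(6.167) = 2989.0 × 1.8192 ≈ 5437.6 m/s.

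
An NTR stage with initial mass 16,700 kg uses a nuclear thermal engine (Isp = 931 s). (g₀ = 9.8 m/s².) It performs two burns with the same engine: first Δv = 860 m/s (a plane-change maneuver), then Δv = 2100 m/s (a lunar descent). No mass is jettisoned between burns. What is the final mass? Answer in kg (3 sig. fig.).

v_e = Isp · g₀ = 931 × 9.8 = 9123.8 m/s.
After the first burn: m = 16700 × exp(−860/9123.8) = 16700 × 0.91005 = 15,197.8 kg.
After the second burn: m = 15,197.8 × exp(−2100/9123.8) = 15,197.8 × 0.79440 = 12,073.1 kg.

final mass ≈ 12100 kg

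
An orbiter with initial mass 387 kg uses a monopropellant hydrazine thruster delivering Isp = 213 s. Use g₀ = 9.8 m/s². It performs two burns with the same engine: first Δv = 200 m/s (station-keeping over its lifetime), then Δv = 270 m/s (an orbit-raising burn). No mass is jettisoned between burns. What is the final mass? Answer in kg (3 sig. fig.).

v_e = Isp · g₀ = 213 × 9.8 = 2087.4 m/s.
After the first burn: m = 387 × exp(−200/2087.4) = 387 × 0.90863 = 351.64 kg.
After the second burn: m = 351.64 × exp(−270/2087.4) = 351.64 × 0.87867 = 308.976 kg.

final mass ≈ 309 kg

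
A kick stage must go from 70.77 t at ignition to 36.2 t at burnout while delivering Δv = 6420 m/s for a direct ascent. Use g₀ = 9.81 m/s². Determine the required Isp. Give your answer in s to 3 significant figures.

ln(m₀/m_f) = ln(70770/36200) = ln(1.955) = 0.6704.
By the Tsiolkovsky rocket equation, v_e = Δv / ln(m₀/m_f) = 6420 / 0.6704 = 9576.7 m/s.
Isp = v_e / g₀ = 9576.7 / 9.81 = 976.2 s.

Isp ≈ 976 s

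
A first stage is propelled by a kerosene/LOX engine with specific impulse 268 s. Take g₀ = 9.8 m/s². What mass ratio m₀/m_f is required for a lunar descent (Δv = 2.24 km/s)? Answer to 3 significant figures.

mass ratio ≈ 2.35

v_e = Isp · g₀ = 268 × 9.8 = 2626.4 m/s.
From the ideal rocket equation, m₀/m_f = exp(Δv / v_e) = exp(2240 / 2626.4) = exp(0.8529) = 2.3464.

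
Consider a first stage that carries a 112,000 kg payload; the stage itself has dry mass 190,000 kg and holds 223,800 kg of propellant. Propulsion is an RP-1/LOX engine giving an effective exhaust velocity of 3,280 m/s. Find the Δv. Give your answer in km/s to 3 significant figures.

m₀ = payload + dry + propellant = 112,000 + 190,000 + 223,800 = 525,800 kg.
m_f = payload + dry = 112,000 + 190,000 = 302,000 kg.
Δv = v_e · ln(m₀/m_f) = 3280.0 × ln(1.741) = 3280.0 × 0.5545 ≈ 1818.7 m/s.

Δv ≈ 1.82 km/s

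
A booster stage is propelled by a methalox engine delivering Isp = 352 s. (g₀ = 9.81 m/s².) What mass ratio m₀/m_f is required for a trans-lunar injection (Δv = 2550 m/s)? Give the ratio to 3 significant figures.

v_e = Isp · g₀ = 352 × 9.81 = 3453.1 m/s.
By the Tsiolkovsky rocket equation, m₀/m_f = exp(Δv / v_e) = exp(2550 / 3453.1) = exp(0.7385) = 2.0927.

mass ratio ≈ 2.09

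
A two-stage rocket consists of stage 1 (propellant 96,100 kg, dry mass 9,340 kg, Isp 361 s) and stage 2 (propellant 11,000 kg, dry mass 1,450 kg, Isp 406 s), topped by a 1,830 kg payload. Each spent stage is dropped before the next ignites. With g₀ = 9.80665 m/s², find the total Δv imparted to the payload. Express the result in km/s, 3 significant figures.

Δv ≈ 11.6 km/s

Ignition mass of stage 1 = 96,100+9,340 + 11,000+1,450 + 1,830 = 119,720 kg.
Stage 1: m₀ = 119,720 kg, m_f = 119,720 − 96,100 = 23,620 kg; Δv = 361×9.80665×ln(5.069) = 3540.2×1.6231 ≈ 5746 m/s.
Stage 2: m₀ = 14,280 kg, m_f = 14,280 − 11,000 = 3,280 kg; Δv = 406×9.80665×ln(4.354) = 3981.5×1.4710 ≈ 5857 m/s.
Total Δv = 5746 + 5857 = 11603 m/s.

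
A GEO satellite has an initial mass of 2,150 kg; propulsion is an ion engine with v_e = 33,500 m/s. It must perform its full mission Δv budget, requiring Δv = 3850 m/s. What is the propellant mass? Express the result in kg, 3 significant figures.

Using Δv = v_e ln(m₀/m_f): m₀/m_f = exp(Δv / v_e) = exp(3850 / 33500.0) = exp(0.1149) = 1.1218.
m_f = 2,150 / 1.1218 = 1,916.56 kg, so propellant = m₀ − m_f = 2,150 − 1,916.56 = 233.44 kg.

propellant mass ≈ 233 kg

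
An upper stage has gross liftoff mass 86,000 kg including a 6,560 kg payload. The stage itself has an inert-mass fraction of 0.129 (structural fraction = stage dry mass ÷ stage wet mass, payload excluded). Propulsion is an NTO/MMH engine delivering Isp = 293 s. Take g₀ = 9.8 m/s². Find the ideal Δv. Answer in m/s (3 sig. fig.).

Δv ≈ 4690 m/s

Stage wet mass = m₀ − payload = 86,000 − 6,560 = 79,440 kg.
Stage dry mass = ε × stage wet mass = 0.129 × 79,440 = 10,247.8 kg.
Burnout mass m_f = stage dry + payload = 10,247.8 + 6,560 = 16,807.8 kg.
v_e = Isp · g₀ = 293 × 9.8 = 2871.4 m/s.
By the Tsiolkovsky rocket equation, Δv = v_e · ln(86,000/16,807.8) = 2871.4 × ln(5.117) = 2871.4 × 1.6325 ≈ 4688 m/s.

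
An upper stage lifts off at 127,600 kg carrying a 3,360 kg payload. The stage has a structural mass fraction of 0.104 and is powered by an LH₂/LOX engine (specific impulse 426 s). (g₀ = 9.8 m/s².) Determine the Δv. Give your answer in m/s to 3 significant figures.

Δv ≈ 8600 m/s

Stage wet mass = m₀ − payload = 127,600 − 3,360 = 124,240 kg.
Stage dry mass = ε × stage wet mass = 0.104 × 124,240 = 12,921 kg.
Burnout mass m_f = stage dry + payload = 12,921 + 3,360 = 16,281 kg.
v_e = Isp · g₀ = 426 × 9.8 = 4174.8 m/s.
Using Δv = v_e ln(m₀/m_f): Δv = v_e · ln(127,600/16,281) = 4174.8 × ln(7.837) = 4174.8 × 2.0589 ≈ 8596 m/s.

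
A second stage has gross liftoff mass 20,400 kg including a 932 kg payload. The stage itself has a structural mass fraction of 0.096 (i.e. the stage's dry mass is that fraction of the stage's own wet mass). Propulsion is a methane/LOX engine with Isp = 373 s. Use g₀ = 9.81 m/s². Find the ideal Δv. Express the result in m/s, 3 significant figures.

Stage wet mass = m₀ − payload = 20,400 − 932 = 19,468 kg.
Stage dry mass = ε × stage wet mass = 0.096 × 19,468 = 1,868.93 kg.
Burnout mass m_f = stage dry + payload = 1,868.93 + 932 = 2,800.93 kg.
v_e = Isp · g₀ = 373 × 9.81 = 3659.1 m/s.
Δv = v_e · ln(20,400/2,800.93) = 3659.1 × ln(7.283) = 3659.1 × 1.9856 ≈ 7266 m/s.

Δv ≈ 7270 m/s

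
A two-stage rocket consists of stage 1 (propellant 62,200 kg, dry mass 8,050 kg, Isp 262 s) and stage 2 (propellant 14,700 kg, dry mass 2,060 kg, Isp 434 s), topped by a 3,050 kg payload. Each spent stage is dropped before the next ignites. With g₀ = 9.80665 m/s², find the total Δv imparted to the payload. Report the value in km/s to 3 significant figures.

Ignition mass of stage 1 = 62,200+8,050 + 14,700+2,060 + 3,050 = 90,060 kg.
Stage 1: m₀ = 90,060 kg, m_f = 90,060 − 62,200 = 27,860 kg; Δv = 262×9.80665×ln(3.233) = 2569.3×1.1733 ≈ 3015 m/s.
Stage 2: m₀ = 19,810 kg, m_f = 19,810 − 14,700 = 5,110 kg; Δv = 434×9.80665×ln(3.877) = 4256.1×1.3550 ≈ 5767 m/s.
Total Δv = 3015 + 5767 = 8782 m/s.

Δv ≈ 8.78 km/s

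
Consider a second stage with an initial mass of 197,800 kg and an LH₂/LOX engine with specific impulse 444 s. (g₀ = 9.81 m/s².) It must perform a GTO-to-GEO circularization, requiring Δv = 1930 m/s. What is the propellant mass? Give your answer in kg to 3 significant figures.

v_e = Isp · g₀ = 444 × 9.81 = 4355.6 m/s.
By the Tsiolkovsky rocket equation, m₀/m_f = exp(Δv / v_e) = exp(1930 / 4355.6) = exp(0.4431) = 1.5575.
m_f = 197,800 / 1.5575 = 126,998 kg, so propellant = m₀ − m_f = 197,800 − 126,998 = 70,802 kg.

propellant mass ≈ 70800 kg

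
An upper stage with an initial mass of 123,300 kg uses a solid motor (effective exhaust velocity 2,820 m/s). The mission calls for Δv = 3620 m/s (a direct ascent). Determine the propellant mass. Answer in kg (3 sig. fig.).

m₀/m_f = exp(Δv / v_e) = exp(3620 / 2820.0) = exp(1.2837) = 3.6099.
m_f = 123,300 / 3.6099 = 34,156.1 kg, so propellant = m₀ − m_f = 123,300 − 34,156.1 = 89,143.9 kg.

propellant mass ≈ 89100 kg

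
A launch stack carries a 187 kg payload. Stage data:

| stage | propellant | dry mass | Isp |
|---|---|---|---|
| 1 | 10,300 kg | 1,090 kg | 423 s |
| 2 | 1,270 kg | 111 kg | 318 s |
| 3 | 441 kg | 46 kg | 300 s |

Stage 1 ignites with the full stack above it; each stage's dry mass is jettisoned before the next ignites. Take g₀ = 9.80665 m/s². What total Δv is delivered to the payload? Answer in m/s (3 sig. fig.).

Ignition mass of stage 1 = 10,300+1,090 + 1,270+111 + 441+46 + 187 = 13,445 kg.
Stage 1: m₀ = 13,445 kg, m_f = 13,445 − 10,300 = 3,145 kg; Δv = 423×9.80665×ln(4.275) = 4148.2×1.4528 ≈ 6026 m/s.
Stage 2: m₀ = 2,055 kg, m_f = 2,055 − 1,270 = 785 kg; Δv = 318×9.80665×ln(2.618) = 3118.5×0.9623 ≈ 3001 m/s.
Stage 3: m₀ = 674 kg, m_f = 674 − 441 = 233 kg; Δv = 300×9.80665×ln(2.893) = 2942.0×1.0622 ≈ 3125 m/s.
Total Δv = 6026 + 3001 + 3125 = 12152 m/s.

Δv ≈ 12200 m/s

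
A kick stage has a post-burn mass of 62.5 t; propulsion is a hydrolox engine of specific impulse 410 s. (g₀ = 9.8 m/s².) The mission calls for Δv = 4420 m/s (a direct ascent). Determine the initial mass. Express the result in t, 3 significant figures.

initial mass ≈ 188 t

v_e = Isp · g₀ = 410 × 9.8 = 4018.0 m/s.
From the ideal rocket equation, m₀/m_f = exp(Δv / v_e) = exp(4420 / 4018.0) = exp(1.1000) = 3.0043.
m₀ = m_f × 3.0043 = 62.5 × 3.0043 = 187.769 t.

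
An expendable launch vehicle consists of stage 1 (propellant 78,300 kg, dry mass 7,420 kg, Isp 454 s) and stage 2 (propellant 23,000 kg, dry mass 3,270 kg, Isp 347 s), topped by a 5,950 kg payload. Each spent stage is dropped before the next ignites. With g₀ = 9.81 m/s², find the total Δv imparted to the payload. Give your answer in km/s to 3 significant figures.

Δv ≈ 9.12 km/s

Ignition mass of stage 1 = 78,300+7,420 + 23,000+3,270 + 5,950 = 117,940 kg.
Stage 1: m₀ = 117,940 kg, m_f = 117,940 − 78,300 = 39,640 kg; Δv = 454×9.81×ln(2.975) = 4453.7×1.0903 ≈ 4856 m/s.
Stage 2: m₀ = 32,220 kg, m_f = 32,220 − 23,000 = 9,220 kg; Δv = 347×9.81×ln(3.495) = 3404.1×1.2512 ≈ 4259 m/s.
Total Δv = 4856 + 4259 = 9115 m/s.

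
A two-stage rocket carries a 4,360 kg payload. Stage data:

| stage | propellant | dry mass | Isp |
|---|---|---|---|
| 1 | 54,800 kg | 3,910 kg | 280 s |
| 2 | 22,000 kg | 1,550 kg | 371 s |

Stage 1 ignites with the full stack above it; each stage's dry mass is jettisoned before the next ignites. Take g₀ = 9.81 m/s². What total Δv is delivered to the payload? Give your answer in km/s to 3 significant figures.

Ignition mass of stage 1 = 54,800+3,910 + 22,000+1,550 + 4,360 = 86,620 kg.
Stage 1: m₀ = 86,620 kg, m_f = 86,620 − 54,800 = 31,820 kg; Δv = 280×9.81×ln(2.722) = 2746.8×1.0014 ≈ 2751 m/s.
Stage 2: m₀ = 27,910 kg, m_f = 27,910 − 22,000 = 5,910 kg; Δv = 371×9.81×ln(4.723) = 3639.5×1.5523 ≈ 5650 m/s.
Total Δv = 2751 + 5650 = 8401 m/s.

Δv ≈ 8.40 km/s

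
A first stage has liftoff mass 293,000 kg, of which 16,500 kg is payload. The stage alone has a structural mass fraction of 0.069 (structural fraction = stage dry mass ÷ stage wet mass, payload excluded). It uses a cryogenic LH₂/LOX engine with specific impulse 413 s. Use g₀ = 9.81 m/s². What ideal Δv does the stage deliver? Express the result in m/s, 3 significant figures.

Stage wet mass = m₀ − payload = 293,000 − 16,500 = 276,500 kg.
Stage dry mass = ε × stage wet mass = 0.069 × 276,500 = 19,078.5 kg.
Burnout mass m_f = stage dry + payload = 19,078.5 + 16,500 = 35,578.5 kg.
v_e = Isp · g₀ = 413 × 9.81 = 4051.5 m/s.
By the Tsiolkovsky rocket equation, Δv = v_e · ln(293,000/35,578.5) = 4051.5 × ln(8.235) = 4051.5 × 2.1084 ≈ 8542 m/s.

Δv ≈ 8540 m/s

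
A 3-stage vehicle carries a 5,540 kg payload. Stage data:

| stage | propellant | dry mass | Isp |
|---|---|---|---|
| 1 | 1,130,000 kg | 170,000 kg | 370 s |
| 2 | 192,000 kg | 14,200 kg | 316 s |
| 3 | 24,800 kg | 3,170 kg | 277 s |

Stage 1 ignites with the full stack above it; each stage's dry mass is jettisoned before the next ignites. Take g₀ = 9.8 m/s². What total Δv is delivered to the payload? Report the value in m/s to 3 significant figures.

Ignition mass of stage 1 = 1,130,000+170,000 + 192,000+14,200 + 24,800+3,170 + 5,540 = 1,539,710 kg.
Stage 1: m₀ = 1,539,710 kg, m_f = 1,539,710 − 1,130,000 = 409,710 kg; Δv = 370×9.8×ln(3.758) = 3626.0×1.3239 ≈ 4800 m/s.
Stage 2: m₀ = 239,710 kg, m_f = 239,710 − 192,000 = 47,710 kg; Δv = 316×9.8×ln(5.024) = 3096.8×1.6143 ≈ 4999 m/s.
Stage 3: m₀ = 33,510 kg, m_f = 33,510 − 24,800 = 8,710 kg; Δv = 277×9.8×ln(3.847) = 2714.6×1.3474 ≈ 3658 m/s.
Total Δv = 4800 + 4999 + 3658 = 13457 m/s.

Δv ≈ 13500 m/s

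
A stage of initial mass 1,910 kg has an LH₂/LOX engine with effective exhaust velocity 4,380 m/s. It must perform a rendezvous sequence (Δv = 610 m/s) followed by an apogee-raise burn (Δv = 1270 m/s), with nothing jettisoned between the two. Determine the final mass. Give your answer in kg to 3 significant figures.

After the first burn: m = 1910 × exp(−610/4380.0) = 1910 × 0.86999 = 1,661.68 kg.
After the second burn: m = 1,661.68 × exp(−1270/4380.0) = 1,661.68 × 0.74830 = 1,243.44 kg.

final mass ≈ 1240 kg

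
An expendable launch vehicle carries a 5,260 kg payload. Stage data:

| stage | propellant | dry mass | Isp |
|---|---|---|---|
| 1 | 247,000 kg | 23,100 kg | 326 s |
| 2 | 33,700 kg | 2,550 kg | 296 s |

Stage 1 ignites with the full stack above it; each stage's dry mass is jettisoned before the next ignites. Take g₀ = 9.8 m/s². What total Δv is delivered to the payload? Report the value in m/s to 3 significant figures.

Δv ≈ 9870 m/s

Ignition mass of stage 1 = 247,000+23,100 + 33,700+2,550 + 5,260 = 311,610 kg.
Stage 1: m₀ = 311,610 kg, m_f = 311,610 − 247,000 = 64,610 kg; Δv = 326×9.8×ln(4.823) = 3194.8×1.5734 ≈ 5027 m/s.
Stage 2: m₀ = 41,510 kg, m_f = 41,510 − 33,700 = 7,810 kg; Δv = 296×9.8×ln(5.315) = 2900.8×1.6705 ≈ 4846 m/s.
Total Δv = 5027 + 4846 = 9873 m/s.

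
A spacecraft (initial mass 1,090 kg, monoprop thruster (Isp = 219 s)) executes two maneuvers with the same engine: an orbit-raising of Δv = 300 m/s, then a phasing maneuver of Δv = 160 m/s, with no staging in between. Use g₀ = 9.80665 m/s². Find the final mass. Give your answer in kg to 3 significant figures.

v_e = Isp · g₀ = 219 × 9.80665 = 2147.7 m/s.
After the first burn: m = 1090 × exp(−300/2147.7) = 1090 × 0.86963 = 947.897 kg.
After the second burn: m = 947.897 × exp(−160/2147.7) = 947.897 × 0.92821 = 879.847 kg.

final mass ≈ 880 kg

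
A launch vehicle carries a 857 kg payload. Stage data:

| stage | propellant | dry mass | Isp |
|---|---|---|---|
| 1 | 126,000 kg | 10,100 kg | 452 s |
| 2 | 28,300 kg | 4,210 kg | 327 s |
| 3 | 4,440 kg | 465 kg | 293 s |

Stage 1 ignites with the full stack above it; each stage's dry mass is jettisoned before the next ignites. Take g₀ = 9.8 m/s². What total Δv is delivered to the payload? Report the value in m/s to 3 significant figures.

Δv ≈ 14200 m/s

Ignition mass of stage 1 = 126,000+10,100 + 28,300+4,210 + 4,440+465 + 857 = 174,372 kg.
Stage 1: m₀ = 174,372 kg, m_f = 174,372 − 126,000 = 48,372 kg; Δv = 452×9.8×ln(3.605) = 4429.6×1.2823 ≈ 5680 m/s.
Stage 2: m₀ = 38,272 kg, m_f = 38,272 − 28,300 = 9,972 kg; Δv = 327×9.8×ln(3.838) = 3204.6×1.3449 ≈ 4310 m/s.
Stage 3: m₀ = 5,762 kg, m_f = 5,762 − 4,440 = 1,322 kg; Δv = 293×9.8×ln(4.359) = 2871.4×1.4721 ≈ 4227 m/s.
Total Δv = 5680 + 4310 + 4227 = 14217 m/s.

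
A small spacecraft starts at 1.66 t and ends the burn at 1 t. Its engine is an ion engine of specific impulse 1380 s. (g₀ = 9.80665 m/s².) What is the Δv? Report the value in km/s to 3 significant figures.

v_e = Isp · g₀ = 1380 × 9.80665 = 13533.2 m/s.
Using Δv = v_e ln(m₀/m_f): Δv = v_e · ln(m₀/m_f) = 13533.2 × ln(1.66) = 13533.2 × 0.5068 ≈ 6858.9 m/s.

Δv ≈ 6.86 km/s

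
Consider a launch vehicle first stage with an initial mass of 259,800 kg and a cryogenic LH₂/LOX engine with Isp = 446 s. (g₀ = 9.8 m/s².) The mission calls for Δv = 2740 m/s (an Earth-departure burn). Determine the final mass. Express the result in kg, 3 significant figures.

final mass ≈ 139000 kg

v_e = Isp · g₀ = 446 × 9.8 = 4370.8 m/s.
By the Tsiolkovsky rocket equation, m₀/m_f = exp(Δv / v_e) = exp(2740 / 4370.8) = exp(0.6269) = 1.8718.
m_f = m₀ / 1.8718 = 259,800 / 1.8718 = 138,797 kg.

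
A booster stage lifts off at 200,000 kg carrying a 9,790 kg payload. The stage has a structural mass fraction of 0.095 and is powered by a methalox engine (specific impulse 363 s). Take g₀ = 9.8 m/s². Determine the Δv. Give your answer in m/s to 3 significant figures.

Δv ≈ 7010 m/s

Stage wet mass = m₀ − payload = 200,000 − 9,790 = 190,210 kg.
Stage dry mass = ε × stage wet mass = 0.095 × 190,210 = 18,070 kg.
Burnout mass m_f = stage dry + payload = 18,070 + 9,790 = 27,860 kg.
v_e = Isp · g₀ = 363 × 9.8 = 3557.4 m/s.
Δv = v_e · ln(200,000/27,860) = 3557.4 × ln(7.179) = 3557.4 × 1.9711 ≈ 7012 m/s.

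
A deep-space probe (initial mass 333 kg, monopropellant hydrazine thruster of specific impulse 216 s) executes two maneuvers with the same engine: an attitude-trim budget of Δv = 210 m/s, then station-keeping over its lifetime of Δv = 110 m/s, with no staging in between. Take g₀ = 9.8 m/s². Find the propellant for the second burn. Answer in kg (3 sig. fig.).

v_e = Isp · g₀ = 216 × 9.8 = 2116.8 m/s.
After the first burn: m = 333 × exp(−210/2116.8) = 333 × 0.90556 = 301.551 kg.
After the second burn: m = 301.551 × exp(−110/2116.8) = 301.551 × 0.94936 = 286.28 kg.
Second-burn propellant = 301.551 − 286.28 = 15.271 kg.

propellant for the second burn ≈ 15.3 kg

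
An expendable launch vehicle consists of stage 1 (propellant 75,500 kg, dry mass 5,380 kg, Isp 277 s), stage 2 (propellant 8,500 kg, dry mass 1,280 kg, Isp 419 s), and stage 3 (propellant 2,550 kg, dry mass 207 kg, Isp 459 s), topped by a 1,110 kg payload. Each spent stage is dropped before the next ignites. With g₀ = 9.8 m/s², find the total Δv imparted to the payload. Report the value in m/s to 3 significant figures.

Ignition mass of stage 1 = 75,500+5,380 + 8,500+1,280 + 2,550+207 + 1,110 = 94,527 kg.
Stage 1: m₀ = 94,527 kg, m_f = 94,527 − 75,500 = 19,027 kg; Δv = 277×9.8×ln(4.968) = 2714.6×1.6030 ≈ 4352 m/s.
Stage 2: m₀ = 13,647 kg, m_f = 13,647 − 8,500 = 5,147 kg; Δv = 419×9.8×ln(2.651) = 4106.2×0.9751 ≈ 4004 m/s.
Stage 3: m₀ = 3,867 kg, m_f = 3,867 − 2,550 = 1,317 kg; Δv = 459×9.8×ln(2.936) = 4498.2×1.0771 ≈ 4845 m/s.
Total Δv = 4352 + 4004 + 4845 = 13201 m/s.

Δv ≈ 13200 m/s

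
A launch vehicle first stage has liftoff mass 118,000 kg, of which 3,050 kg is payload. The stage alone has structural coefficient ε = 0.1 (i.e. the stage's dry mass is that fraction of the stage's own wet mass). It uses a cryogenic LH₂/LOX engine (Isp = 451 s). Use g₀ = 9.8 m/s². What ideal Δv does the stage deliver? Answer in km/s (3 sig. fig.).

Δv ≈ 9.25 km/s

Stage wet mass = m₀ − payload = 118,000 − 3,050 = 114,950 kg.
Stage dry mass = ε × stage wet mass = 0.1 × 114,950 = 11,495 kg.
Burnout mass m_f = stage dry + payload = 11,495 + 3,050 = 14,545 kg.
v_e = Isp · g₀ = 451 × 9.8 = 4419.8 m/s.
Δv = v_e · ln(118,000/14,545) = 4419.8 × ln(8.113) = 4419.8 × 2.0934 ≈ 9253 m/s.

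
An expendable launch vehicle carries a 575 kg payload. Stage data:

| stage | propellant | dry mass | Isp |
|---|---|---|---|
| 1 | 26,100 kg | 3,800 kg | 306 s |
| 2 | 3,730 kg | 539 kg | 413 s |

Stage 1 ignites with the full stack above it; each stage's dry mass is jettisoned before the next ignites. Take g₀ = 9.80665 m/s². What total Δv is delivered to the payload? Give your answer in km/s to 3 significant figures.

Ignition mass of stage 1 = 26,100+3,800 + 3,730+539 + 575 = 34,744 kg.
Stage 1: m₀ = 34,744 kg, m_f = 34,744 − 26,100 = 8,644 kg; Δv = 306×9.80665×ln(4.019) = 3000.8×1.3911 ≈ 4175 m/s.
Stage 2: m₀ = 4,844 kg, m_f = 4,844 − 3,730 = 1,114 kg; Δv = 413×9.80665×ln(4.348) = 4050.1×1.4698 ≈ 5953 m/s.
Total Δv = 4175 + 5953 = 10128 m/s.

Δv ≈ 10.1 km/s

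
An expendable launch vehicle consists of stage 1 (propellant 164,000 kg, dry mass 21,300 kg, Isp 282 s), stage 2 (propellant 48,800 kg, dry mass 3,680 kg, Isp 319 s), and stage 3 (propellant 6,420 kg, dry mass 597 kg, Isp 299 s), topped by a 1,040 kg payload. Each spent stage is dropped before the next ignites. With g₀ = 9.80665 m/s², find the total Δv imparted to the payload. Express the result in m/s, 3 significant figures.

Ignition mass of stage 1 = 164,000+21,300 + 48,800+3,680 + 6,420+597 + 1,040 = 245,837 kg.
Stage 1: m₀ = 245,837 kg, m_f = 245,837 − 164,000 = 81,837 kg; Δv = 282×9.80665×ln(3.004) = 2765.5×1.0999 ≈ 3042 m/s.
Stage 2: m₀ = 60,537 kg, m_f = 60,537 − 48,800 = 11,737 kg; Δv = 319×9.80665×ln(5.158) = 3128.3×1.6405 ≈ 5132 m/s.
Stage 3: m₀ = 8,057 kg, m_f = 8,057 − 6,420 = 1,637 kg; Δv = 299×9.80665×ln(4.922) = 2932.2×1.5937 ≈ 4673 m/s.
Total Δv = 3042 + 5132 + 4673 = 12847 m/s.

Δv ≈ 12800 m/s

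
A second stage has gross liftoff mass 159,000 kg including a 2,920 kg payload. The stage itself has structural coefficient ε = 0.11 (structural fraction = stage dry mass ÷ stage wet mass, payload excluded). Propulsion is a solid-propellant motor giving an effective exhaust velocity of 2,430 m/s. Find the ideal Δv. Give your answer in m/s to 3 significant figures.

Δv ≈ 5030 m/s

Stage wet mass = m₀ − payload = 159,000 − 2,920 = 156,080 kg.
Stage dry mass = ε × stage wet mass = 0.11 × 156,080 = 17,168.8 kg.
Burnout mass m_f = stage dry + payload = 17,168.8 + 2,920 = 20,088.8 kg.
Δv = v_e · ln(159,000/20,088.8) = 2430.0 × ln(7.915) = 2430.0 × 2.0687 ≈ 5027 m/s.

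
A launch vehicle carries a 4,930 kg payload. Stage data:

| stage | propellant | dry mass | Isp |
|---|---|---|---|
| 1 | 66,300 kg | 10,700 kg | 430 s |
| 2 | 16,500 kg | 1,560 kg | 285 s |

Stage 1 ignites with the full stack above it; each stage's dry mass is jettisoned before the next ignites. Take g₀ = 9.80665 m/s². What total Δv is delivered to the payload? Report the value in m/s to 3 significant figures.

Ignition mass of stage 1 = 66,300+10,700 + 16,500+1,560 + 4,930 = 99,990 kg.
Stage 1: m₀ = 99,990 kg, m_f = 99,990 − 66,300 = 33,690 kg; Δv = 430×9.80665×ln(2.968) = 4216.9×1.0879 ≈ 4587 m/s.
Stage 2: m₀ = 22,990 kg, m_f = 22,990 − 16,500 = 6,490 kg; Δv = 285×9.80665×ln(3.542) = 2794.9×1.2648 ≈ 3535 m/s.
Total Δv = 4587 + 3535 = 8122 m/s.

Δv ≈ 8120 m/s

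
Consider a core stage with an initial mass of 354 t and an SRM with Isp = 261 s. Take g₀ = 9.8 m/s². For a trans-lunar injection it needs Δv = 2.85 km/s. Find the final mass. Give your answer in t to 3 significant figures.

v_e = Isp · g₀ = 261 × 9.8 = 2557.8 m/s.
From the ideal rocket equation, m₀/m_f = exp(Δv / v_e) = exp(2850 / 2557.8) = exp(1.1142) = 3.0472.
m_f = m₀ / 3.0472 = 354 / 3.0472 = 116.172 t.

final mass ≈ 116 t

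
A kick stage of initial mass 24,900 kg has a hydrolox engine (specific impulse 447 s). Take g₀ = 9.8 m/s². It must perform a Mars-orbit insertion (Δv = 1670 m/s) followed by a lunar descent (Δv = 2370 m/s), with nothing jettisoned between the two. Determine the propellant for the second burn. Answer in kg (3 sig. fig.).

v_e = Isp · g₀ = 447 × 9.8 = 4380.6 m/s.
After the first burn: m = 24900 × exp(−1670/4380.6) = 24900 × 0.68302 = 17,007.2 kg.
After the second burn: m = 17,007.2 × exp(−2370/4380.6) = 17,007.2 × 0.58215 = 9,900.74 kg.
Second-burn propellant = 17,007.2 − 9,900.74 = 7,106.46 kg.

propellant for the second burn ≈ 7110 kg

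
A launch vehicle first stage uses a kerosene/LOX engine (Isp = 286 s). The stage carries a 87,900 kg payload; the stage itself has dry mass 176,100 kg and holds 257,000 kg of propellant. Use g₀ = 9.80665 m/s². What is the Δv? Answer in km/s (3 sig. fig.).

v_e = Isp · g₀ = 286 × 9.80665 = 2804.7 m/s.
m₀ = payload + dry + propellant = 87,900 + 176,100 + 257,000 = 521,000 kg.
m_f = payload + dry = 87,900 + 176,100 = 264,000 kg.
Using Δv = v_e ln(m₀/m_f): Δv = v_e · ln(m₀/m_f) = 2804.7 × ln(1.973) = 2804.7 × 0.6798 ≈ 1906.6 m/s.

Δv ≈ 1.91 km/s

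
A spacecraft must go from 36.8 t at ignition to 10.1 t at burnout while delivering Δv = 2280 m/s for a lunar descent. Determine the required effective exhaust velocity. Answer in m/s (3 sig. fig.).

ln(m₀/m_f) = ln(36800/10100) = ln(3.644) = 1.2930.
v_e = Δv / ln(m₀/m_f) = 2280 / 1.2930 = 1763.4 m/s.

v_e ≈ 1760 m/s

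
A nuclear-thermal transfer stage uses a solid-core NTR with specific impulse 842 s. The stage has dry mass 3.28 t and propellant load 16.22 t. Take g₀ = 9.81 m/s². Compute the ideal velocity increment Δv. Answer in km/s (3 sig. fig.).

Δv ≈ 14.7 km/s

v_e = Isp · g₀ = 842 × 9.81 = 8260.0 m/s.
m₀ = m_dry + m_prop = 3.28 + 16.22 = 19.5 t.
By the Tsiolkovsky rocket equation, Δv = v_e · ln(m₀/m_f) = 8260.0 × ln(5.945) = 8260.0 × 1.7826 ≈ 14724.1 m/s.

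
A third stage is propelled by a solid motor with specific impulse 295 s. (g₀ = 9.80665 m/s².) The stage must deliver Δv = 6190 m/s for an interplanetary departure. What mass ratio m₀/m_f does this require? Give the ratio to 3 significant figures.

v_e = Isp · g₀ = 295 × 9.80665 = 2893.0 m/s.
By the Tsiolkovsky rocket equation, m₀/m_f = exp(Δv / v_e) = exp(6190 / 2893.0) = exp(2.1397) = 8.4967.

mass ratio ≈ 8.50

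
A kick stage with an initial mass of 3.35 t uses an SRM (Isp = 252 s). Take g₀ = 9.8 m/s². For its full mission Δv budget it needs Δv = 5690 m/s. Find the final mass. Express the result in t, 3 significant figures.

final mass ≈ 0.335 t

v_e = Isp · g₀ = 252 × 9.8 = 2469.6 m/s.
From the ideal rocket equation, m₀/m_f = exp(Δv / v_e) = exp(5690 / 2469.6) = exp(2.3040) = 10.0143.
m_f = m₀ / 10.0143 = 3.35 / 10.0143 = 0.334522 t.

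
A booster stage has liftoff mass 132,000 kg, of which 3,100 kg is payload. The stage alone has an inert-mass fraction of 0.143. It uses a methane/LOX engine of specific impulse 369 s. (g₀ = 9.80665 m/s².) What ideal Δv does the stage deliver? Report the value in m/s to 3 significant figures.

Δv ≈ 6560 m/s

Stage wet mass = m₀ − payload = 132,000 − 3,100 = 128,900 kg.
Stage dry mass = ε × stage wet mass = 0.143 × 128,900 = 18,432.7 kg.
Burnout mass m_f = stage dry + payload = 18,432.7 + 3,100 = 21,532.7 kg.
v_e = Isp · g₀ = 369 × 9.80665 = 3618.7 m/s.
Rocket equation: Δv = v_e · ln(132,000/21,532.7) = 3618.7 × ln(6.13) = 3618.7 × 1.8132 ≈ 6561 m/s.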